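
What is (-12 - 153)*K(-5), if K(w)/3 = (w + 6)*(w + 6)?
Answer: -495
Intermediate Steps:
K(w) = 3*(6 + w)² (K(w) = 3*((w + 6)*(w + 6)) = 3*((6 + w)*(6 + w)) = 3*(6 + w)²)
(-12 - 153)*K(-5) = (-12 - 153)*(3*(6 - 5)²) = -495*1² = -495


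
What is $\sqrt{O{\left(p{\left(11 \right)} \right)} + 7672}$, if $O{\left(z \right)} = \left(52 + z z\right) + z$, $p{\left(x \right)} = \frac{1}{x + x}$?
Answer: $\frac{\sqrt{3738439}}{22} \approx 87.887$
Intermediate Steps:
$p{\left(x \right)} = \frac{1}{2 x}$
$O{\left(z \right)} = 52 + z + z^{2}$ ($O{\left(z \right)} = \left(52 + z^{2}\right) + z = 52 + z + z^{2}$)
$\sqrt{O{\left(p{\left(11 \right)} \right)} + 7672} = \sqrt{\left(52 + \frac{1}{2 \cdot 11} + \left(\frac{1}{2 \cdot 11}\right)^{2}\right) + 7672} = \sqrt{\left(52 + \frac{1}{2} \cdot \frac{1}{11} + \left(\frac{1}{2} \cdot \frac{1}{11}\right)^{2}\right) + 7672} = \sqrt{\left(52 + \frac{1}{22} + \left(\frac{1}{22}\right)^{2}\right) + 7672} = \sqrt{\left(52 + \frac{1}{22} + \frac{1}{484}\right) + 7672} = \sqrt{\frac{25191}{484} + 7672} = \sqrt{\frac{3738439}{484}} = \frac{\sqrt{3738439}}{22}$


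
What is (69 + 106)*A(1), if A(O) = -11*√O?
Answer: -1925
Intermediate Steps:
(69 + 106)*A(1) = (69 + 106)*(-11*√1) = 175*(-11*1) = 175*(-11) = -1925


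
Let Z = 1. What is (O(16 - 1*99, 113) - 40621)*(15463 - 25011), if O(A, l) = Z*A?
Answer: 388641792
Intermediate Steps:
O(A, l) = A (O(A, l) = 1*A = A)
(O(16 - 1*99, 113) - 40621)*(15463 - 25011) = ((16 - 1*99) - 40621)*(15463 - 25011) = ((16 - 99) - 40621)*(-9548) = (-83 - 40621)*(-9548) = -40704*(-9548) = 388641792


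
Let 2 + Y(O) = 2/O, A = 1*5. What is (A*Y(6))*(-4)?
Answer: 100/3 ≈ 33.333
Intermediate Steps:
A = 5
Y(O) = -2 + 2/O
(A*Y(6))*(-4) = (5*(-2 + 2/6))*(-4) = (5*(-2 + 2*(1/6)))*(-4) = (5*(-2 + 1/3))*(-4) = (5*(-5/3))*(-4) = -25/3*(-4) = 100/3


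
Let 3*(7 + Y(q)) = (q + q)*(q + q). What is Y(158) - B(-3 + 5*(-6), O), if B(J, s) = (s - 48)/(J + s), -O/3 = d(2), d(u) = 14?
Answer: 499157/15 ≈ 33277.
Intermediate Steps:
O = -42 (O = -3*14 = -42)
Y(q) = -7 + 4*q²/3 (Y(q) = -7 + ((q + q)*(q + q))/3 = -7 + ((2*q)*(2*q))/3 = -7 + (4*q²)/3 = -7 + 4*q²/3)
B(J, s) = (-48 + s)/(J + s)
Y(158) - B(-3 + 5*(-6), O) = (-7 + (4/3)*158²) - (-48 - 42)/((-3 + 5*(-6)) - 42) = (-7 + (4/3)*24964) - (-90)/((-3 - 30) - 42) = (-7 + 99856/3) - (-90)/(-33 - 42) = 99835/3 - (-90)/(-75) = 99835/3 - (-1)*(-90)/75 = 99835/3 - 1*6/5 = 99835/3 - 6/5 = 499157/15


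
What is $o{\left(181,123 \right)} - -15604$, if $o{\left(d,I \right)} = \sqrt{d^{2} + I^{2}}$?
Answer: $15604 + \sqrt{47890} \approx 15823.0$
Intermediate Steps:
$o{\left(d,I \right)} = \sqrt{I^{2} + d^{2}}$
$o{\left(181,123 \right)} - -15604 = \sqrt{123^{2} + 181^{2}} - -15604 = \sqrt{15129 + 32761} + 15604 = \sqrt{47890} + 15604 = 15604 + \sqrt{47890}$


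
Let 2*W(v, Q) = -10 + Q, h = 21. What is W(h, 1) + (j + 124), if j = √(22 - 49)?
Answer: 239/2 + 3*I*√3 ≈ 119.5 + 5.1962*I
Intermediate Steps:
j = 3*I*√3 (j = √(-27) = 3*I*√3 ≈ 5.1962*I)
W(v, Q) = -5 + Q/2 (W(v, Q) = (-10 + Q)/2 = -5 + Q/2)
W(h, 1) + (j + 124) = (-5 + (½)*1) + (3*I*√3 + 124) = (-5 + ½) + (124 + 3*I*√3) = -9/2 + (124 + 3*I*√3) = 239/2 + 3*I*√3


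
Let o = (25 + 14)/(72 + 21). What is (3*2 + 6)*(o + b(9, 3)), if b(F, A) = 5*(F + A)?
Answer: 22476/31 ≈ 725.03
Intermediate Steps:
b(F, A) = 5*A + 5*F (b(F, A) = 5*(A + F) = 5*A + 5*F)
o = 13/31 (o = 39/93 = 39*(1/93) = 13/31 ≈ 0.41935)
(3*2 + 6)*(o + b(9, 3)) = (3*2 + 6)*(13/31 + (5*3 + 5*9)) = (6 + 6)*(13/31 + (15 + 45)) = 12*(13/31 + 60) = 12*(1873/31) = 22476/31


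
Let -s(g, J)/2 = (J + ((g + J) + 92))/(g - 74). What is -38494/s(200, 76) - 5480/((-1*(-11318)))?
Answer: 2287091473/418766 ≈ 5461.5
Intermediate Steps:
s(g, J) = -2*(92 + g + 2*J)/(-74 + g) (s(g, J) = -2*(J + ((g + J) + 92))/(g - 74) = -2*(J + ((J + g) + 92))/(-74 + g) = -2*(J + (92 + J + g))/(-74 + g) = -2*(92 + g + 2*J)/(-74 + g))
-38494/s(200, 76) - 5480/((-1*(-11318))) = -38494*(-74 + 200)/(2*(-92 - 1*200 - 2*76)) - 5480/((-1*(-11318))) = -38494*63/(-92 - 200 - 152) - 5480/11318 = -38494/(2*(1/126)*(-444)) - 5480*1/11318 = -38494/(-148/21) - 2740/5659 = -38494*(-21/148) - 2740/5659 = 404187/74 - 2740/5659 = 2287091473/418766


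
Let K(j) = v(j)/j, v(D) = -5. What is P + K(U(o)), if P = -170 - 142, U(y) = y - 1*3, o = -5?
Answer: -2491/8 ≈ -311.38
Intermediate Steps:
U(y) = -3 + y (U(y) = y - 3 = -3 + y)
K(j) = -5/j
P = -312
P + K(U(o)) = -312 - 5/(-3 - 5) = -312 - 5/(-8) = -312 - 5*(-⅛) = -312 + 5/8 = -2491/8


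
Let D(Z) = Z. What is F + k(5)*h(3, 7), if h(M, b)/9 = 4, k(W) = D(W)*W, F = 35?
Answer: 935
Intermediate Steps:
k(W) = W² (k(W) = W*W = W²)
h(M, b) = 36 (h(M, b) = 9*4 = 36)
F + k(5)*h(3, 7) = 35 + 5²*36 = 35 + 25*36 = 35 + 900 = 935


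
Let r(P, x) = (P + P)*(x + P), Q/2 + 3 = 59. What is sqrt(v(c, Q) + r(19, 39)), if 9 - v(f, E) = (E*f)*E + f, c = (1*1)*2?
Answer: I*sqrt(22877) ≈ 151.25*I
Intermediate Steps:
Q = 112 (Q = -6 + 2*59 = -6 + 118 = 112)
r(P, x) = 2*P*(P + x) (r(P, x) = (2*P)*(P + x) = 2*P*(P + x))
c = 2 (c = 1*2 = 2)
v(f, E) = 9 - f - f*E**2 (v(f, E) = 9 - ((E*f)*E + f) = 9 - (f*E**2 + f) = 9 - (f + f*E**2) = 9 + (-f - f*E**2) = 9 - f - f*E**2)
sqrt(v(c, Q) + r(19, 39)) = sqrt((9 - 1*2 - 1*2*112**2) + 2*19*(19 + 39)) = sqrt((9 - 2 - 1*2*12544) + 2*19*58) = sqrt((9 - 2 - 25088) + 2204) = sqrt(-25081 + 2204) = sqrt(-22877) = I*sqrt(22877)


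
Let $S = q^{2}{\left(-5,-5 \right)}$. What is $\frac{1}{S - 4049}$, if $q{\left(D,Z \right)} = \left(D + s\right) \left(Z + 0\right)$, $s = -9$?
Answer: $\frac{1}{851} \approx 0.0011751$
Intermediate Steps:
$q{\left(D,Z \right)} = Z \left(-9 + D\right)$ ($q{\left(D,Z \right)} = \left(D - 9\right) \left(Z + 0\right) = \left(-9 + D\right) Z = Z \left(-9 + D\right)$)
$S = 4900$ ($S = \left(- 5 \left(-9 - 5\right)\right)^{2} = \left(\left(-5\right) \left(-14\right)\right)^{2} = 70^{2} = 4900$)
$\frac{1}{S - 4049} = \frac{1}{4900 - 4049} = \frac{1}{851}$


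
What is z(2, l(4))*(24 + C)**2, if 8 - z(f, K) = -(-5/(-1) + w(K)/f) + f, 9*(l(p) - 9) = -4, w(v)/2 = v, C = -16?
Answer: 11264/9 ≈ 1251.6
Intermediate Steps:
w(v) = 2*v
l(p) = 77/9 (l(p) = 9 + (1/9)*(-4) = 9 - 4/9 = 77/9)
z(f, K) = 13 - f + 2*K/f (z(f, K) = 8 - (-(-5/(-1) + (2*K)/f) + f) = 8 - (-(-5*(-1) + 2*K/f) + f) = 8 - (-(5 + 2*K/f) + f) = 8 - ((-5 - 2*K/f) + f) = 8 - (-5 + f - 2*K/f) = 8 + (5 - f + 2*K/f) = 13 - f + 2*K/f)
z(2, l(4))*(24 + C)**2 = (13 - 1*2 + 2*(77/9)/2)*(24 - 16)**2 = (13 - 2 + 2*(77/9)*(1/2))*8**2 = (13 - 2 + 77/9)*64 = (176/9)*64 = 11264/9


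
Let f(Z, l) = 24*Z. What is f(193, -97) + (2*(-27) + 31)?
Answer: 4609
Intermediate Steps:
f(193, -97) + (2*(-27) + 31) = 24*193 + (2*(-27) + 31) = 4632 + (-54 + 31) = 4632 - 23 = 4609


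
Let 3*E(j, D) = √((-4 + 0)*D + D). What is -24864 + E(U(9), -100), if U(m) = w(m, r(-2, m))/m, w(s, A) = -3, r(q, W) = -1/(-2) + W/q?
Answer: -24864 + 10*√3/3 ≈ -24858.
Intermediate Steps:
r(q, W) = ½ + W/q (r(q, W) = -1*(-½) + W/q = ½ + W/q)
U(m) = -3/m
E(j, D) = √3*√(-D)/3 (E(j, D) = √((-4 + 0)*D + D)/3 = √(-4*D + D)/3 = √(-3*D)/3 = (√3*√(-D))/3 = √3*√(-D)/3)
-24864 + E(U(9), -100) = -24864 + √3*√(-1*(-100))/3 = -24864 + √3*√100/3 = -24864 + (⅓)*√3*10 = -24864 + 10*√3/3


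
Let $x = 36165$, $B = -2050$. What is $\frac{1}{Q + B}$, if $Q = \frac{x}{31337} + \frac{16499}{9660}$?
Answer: $- \frac{43245060}{88528603991} \approx -0.00048849$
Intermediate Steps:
$Q = \frac{123769009}{43245060}$ ($Q = \frac{36165}{31337} + \frac{16499}{9660} = 36165 \cdot \frac{1}{31337} + 16499 \cdot \frac{1}{9660} = \frac{36165}{31337} + \frac{2357}{1380} = \frac{123769009}{43245060} \approx 2.862$)
$\frac{1}{Q + B} = \frac{1}{\frac{123769009}{43245060} - 2050} = \frac{1}{- \frac{88528603991}{43245060}} = - \frac{43245060}{88528603991}$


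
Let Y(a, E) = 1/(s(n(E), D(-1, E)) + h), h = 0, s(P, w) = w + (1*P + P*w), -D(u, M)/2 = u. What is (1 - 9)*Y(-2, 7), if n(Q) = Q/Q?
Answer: -8/5 ≈ -1.6000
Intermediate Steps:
D(u, M) = -2*u
n(Q) = 1
s(P, w) = P + w + P*w (s(P, w) = w + (P + P*w) = P + w + P*w)
Y(a, E) = ⅕ (Y(a, E) = 1/((1 - 2*(-1) + 1*(-2*(-1))) + 0) = 1/((1 + 2 + 1*2) + 0) = 1/((1 + 2 + 2) + 0) = 1/(5 + 0) = 1/5 = ⅕)
(1 - 9)*Y(-2, 7) = (1 - 9)*(⅕) = -8*⅕ = -8/5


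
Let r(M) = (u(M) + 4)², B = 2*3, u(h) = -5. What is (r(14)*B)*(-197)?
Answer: -1182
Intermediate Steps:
B = 6
r(M) = 1 (r(M) = (-5 + 4)² = (-1)² = 1)
(r(14)*B)*(-197) = (1*6)*(-197) = 6*(-197) = -1182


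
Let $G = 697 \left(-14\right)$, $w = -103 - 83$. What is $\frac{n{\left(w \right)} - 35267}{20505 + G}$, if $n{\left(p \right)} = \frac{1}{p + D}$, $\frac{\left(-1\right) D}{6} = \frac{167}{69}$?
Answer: $- \frac{162651427}{49565164} \approx -3.2816$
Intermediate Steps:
$w = -186$
$D = - \frac{334}{23}$ ($D = - 6 \cdot \frac{167}{69} = - 6 \cdot 167 \cdot \frac{1}{69} = \left(-6\right) \frac{167}{69} = - \frac{334}{23} \approx -14.522$)
$G = -9758$
$n{\left(p \right)} = \frac{1}{- \frac{334}{23} + p}$ ($n{\left(p \right)} = \frac{1}{p - \frac{334}{23}} = \frac{1}{- \frac{334}{23} + p}$)
$\frac{n{\left(w \right)} - 35267}{20505 + G} = \frac{\frac{23}{-334 + 23 \left(-186\right)} - 35267}{20505 - 9758} = \frac{\frac{23}{-334 - 4278} - 35267}{10747} = \left(\frac{23}{-4612} - 35267\right) \frac{1}{10747} = \left(23 \left(- \frac{1}{4612}\right) - 35267\right) \frac{1}{10747} = \left(- \frac{23}{4612} - 35267\right) \frac{1}{10747} = \left(- \frac{162651427}{4612}\right) \frac{1}{10747} = - \frac{162651427}{49565164}$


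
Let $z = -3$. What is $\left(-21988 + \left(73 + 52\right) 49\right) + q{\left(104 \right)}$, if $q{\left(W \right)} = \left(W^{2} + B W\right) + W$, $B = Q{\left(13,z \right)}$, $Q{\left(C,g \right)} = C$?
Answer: $-3591$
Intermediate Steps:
$B = 13$
$q{\left(W \right)} = W^{2} + 14 W$ ($q{\left(W \right)} = \left(W^{2} + 13 W\right) + W = W^{2} + 14 W$)
$\left(-21988 + \left(73 + 52\right) 49\right) + q{\left(104 \right)} = \left(-21988 + \left(73 + 52\right) 49\right) + 104 \left(14 + 104\right) = \left(-21988 + 125 \cdot 49\right) + 104 \cdot 118 = \left(-21988 + 6125\right) + 12272 = -15863 + 12272 = -3591$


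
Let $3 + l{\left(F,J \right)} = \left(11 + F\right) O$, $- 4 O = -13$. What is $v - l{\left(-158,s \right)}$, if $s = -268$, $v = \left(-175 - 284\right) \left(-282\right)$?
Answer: $\frac{519675}{4} \approx 1.2992 \cdot 10^{5}$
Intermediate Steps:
$O = \frac{13}{4}$ ($O = \left(- \frac{1}{4}\right) \left(-13\right) = \frac{13}{4} \approx 3.25$)
$v = 129438$ ($v = \left(-459\right) \left(-282\right) = 129438$)
$l{\left(F,J \right)} = \frac{131}{4} + \frac{13 F}{4}$ ($l{\left(F,J \right)} = -3 + \left(11 + F\right) \frac{13}{4} = -3 + \left(\frac{143}{4} + \frac{13 F}{4}\right) = \frac{131}{4} + \frac{13 F}{4}$)
$v - l{\left(-158,s \right)} = 129438 - \left(\frac{131}{4} + \frac{13}{4} \left(-158\right)\right) = 129438 - \left(\frac{131}{4} - \frac{1027}{2}\right) = 129438 - - \frac{1923}{4} = 129438 + \frac{1923}{4} = \frac{519675}{4}$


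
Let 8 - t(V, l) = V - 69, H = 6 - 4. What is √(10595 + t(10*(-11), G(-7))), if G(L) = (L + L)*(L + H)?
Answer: 3*√1198 ≈ 103.84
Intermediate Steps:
H = 2
G(L) = 2*L*(2 + L) (G(L) = (L + L)*(L + 2) = (2*L)*(2 + L) = 2*L*(2 + L))
t(V, l) = 77 - V (t(V, l) = 8 - (V - 69) = 8 - (-69 + V) = 8 + (69 - V) = 77 - V)
√(10595 + t(10*(-11), G(-7))) = √(10595 + (77 - 10*(-11))) = √(10595 + (77 - 1*(-110))) = √(10595 + (77 + 110)) = √(10595 + 187) = √10782 = 3*√1198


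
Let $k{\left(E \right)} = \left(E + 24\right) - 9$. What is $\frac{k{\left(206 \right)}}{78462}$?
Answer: $\frac{221}{78462} \approx 0.0028167$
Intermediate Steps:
$k{\left(E \right)} = 15 + E$ ($k{\left(E \right)} = \left(24 + E\right) - 9 = 15 + E$)
$\frac{k{\left(206 \right)}}{78462} = \frac{15 + 206}{78462} = 221 \cdot \frac{1}{78462} = \frac{221}{78462}$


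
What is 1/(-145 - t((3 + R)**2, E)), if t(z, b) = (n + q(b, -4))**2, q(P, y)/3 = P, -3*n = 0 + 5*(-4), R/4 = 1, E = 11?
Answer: -9/15466 ≈ -0.00058192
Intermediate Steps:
R = 4 (R = 4*1 = 4)
n = 20/3 (n = -(0 + 5*(-4))/3 = -(0 - 20)/3 = -1/3*(-20) = 20/3 ≈ 6.6667)
q(P, y) = 3*P
t(z, b) = (20/3 + 3*b)**2
1/(-145 - t((3 + R)**2, E)) = 1/(-145 - (20 + 9*11)**2/9) = 1/(-145 - (20 + 99)**2/9) = 1/(-145 - 119**2/9) = 1/(-145 - 14161/9) = 1/(-15466/9) = -9/15466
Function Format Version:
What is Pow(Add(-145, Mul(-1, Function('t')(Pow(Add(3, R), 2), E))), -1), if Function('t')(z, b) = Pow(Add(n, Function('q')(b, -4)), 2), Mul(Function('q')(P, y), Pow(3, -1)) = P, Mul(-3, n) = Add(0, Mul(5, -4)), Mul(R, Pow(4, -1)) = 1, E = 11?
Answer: Rational(-9, 15466) ≈ -0.00058192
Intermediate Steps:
R = 4 (R = Mul(4, 1) = 4)
n = Rational(20, 3) (n = Mul(Rational(-1, 3), Add(0, Mul(5, -4))) = Mul(Rational(-1, 3), Add(0, -20)) = Mul(Rational(-1, 3), -20) = Rational(20, 3) ≈ 6.6667)
Function('q')(P, y) = Mul(3, P)
Function('t')(z, b) = Pow(Add(Rational(20, 3), Mul(3, b)), 2)
Pow(Add(-145, Mul(-1, Function('t')(Pow(Add(3, R), 2), E))), -1) = Pow(Add(-145, Mul(-1, Mul(Rational(1, 9), Pow(Add(20, Mul(9, 11)), 2)))), -1) = Pow(Add(-145, Mul(-1, Mul(Rational(1, 9), Pow(Add(20, 99), 2)))), -1) = Pow(Add(-145, Mul(-1, Mul(Rational(1, 9), Pow(119, 2)))), -1) = Pow(Add(-145, Mul(-1, Mul(Rational(1, 9), 14161))), -1) = Pow(Add(-145, Mul(-1, Rational(14161, 9))), -1) = Pow(Add(-145, Rational(-14161, 9)), -1) = Pow(Rational(-15466, 9), -1) = Rational(-9, 15466)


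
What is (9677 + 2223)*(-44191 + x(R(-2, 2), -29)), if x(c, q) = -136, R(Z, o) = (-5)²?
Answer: -527491300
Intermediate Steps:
R(Z, o) = 25
(9677 + 2223)*(-44191 + x(R(-2, 2), -29)) = (9677 + 2223)*(-44191 - 136) = 11900*(-44327) = -527491300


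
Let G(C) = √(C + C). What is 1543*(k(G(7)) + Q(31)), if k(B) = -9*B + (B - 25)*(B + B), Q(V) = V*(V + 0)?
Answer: 1526027 - 91037*√14 ≈ 1.1854e+6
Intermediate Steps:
G(C) = √2*√C (G(C) = √(2*C) = √2*√C)
Q(V) = V² (Q(V) = V*V = V²)
k(B) = -9*B + 2*B*(-25 + B) (k(B) = -9*B + (-25 + B)*(2*B) = -9*B + 2*B*(-25 + B))
1543*(k(G(7)) + Q(31)) = 1543*((√2*√7)*(-59 + 2*(√2*√7)) + 31²) = 1543*(√14*(-59 + 2*√14) + 961) = 1543*(961 + √14*(-59 + 2*√14)) = 1482823 + 1543*√14*(-59 + 2*√14)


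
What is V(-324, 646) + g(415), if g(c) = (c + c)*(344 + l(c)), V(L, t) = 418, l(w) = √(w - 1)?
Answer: 285938 + 2490*√46 ≈ 3.0283e+5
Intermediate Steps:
l(w) = √(-1 + w)
g(c) = 2*c*(344 + √(-1 + c)) (g(c) = (c + c)*(344 + √(-1 + c)) = (2*c)*(344 + √(-1 + c)) = 2*c*(344 + √(-1 + c)))
V(-324, 646) + g(415) = 418 + 2*415*(344 + √(-1 + 415)) = 418 + 2*415*(344 + √414) = 418 + 2*415*(344 + 3*√46) = 418 + (285520 + 2490*√46) = 285938 + 2490*√46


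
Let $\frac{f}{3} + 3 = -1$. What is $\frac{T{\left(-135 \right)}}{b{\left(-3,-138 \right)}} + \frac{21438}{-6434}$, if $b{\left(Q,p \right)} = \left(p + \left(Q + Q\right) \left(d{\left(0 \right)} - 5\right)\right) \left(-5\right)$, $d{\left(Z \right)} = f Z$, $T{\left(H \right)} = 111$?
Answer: $- \frac{1810391}{579060} \approx -3.1264$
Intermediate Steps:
$f = -12$ ($f = -9 + 3 \left(-1\right) = -9 - 3 = -12$)
$d{\left(Z \right)} = - 12 Z$
$b{\left(Q,p \right)} = - 5 p + 50 Q$ ($b{\left(Q,p \right)} = \left(p + \left(Q + Q\right) \left(\left(-12\right) 0 - 5\right)\right) \left(-5\right) = \left(p + 2 Q \left(0 - 5\right)\right) \left(-5\right) = \left(p + 2 Q \left(-5\right)\right) \left(-5\right) = \left(p - 10 Q\right) \left(-5\right) = - 5 p + 50 Q$)
$\frac{T{\left(-135 \right)}}{b{\left(-3,-138 \right)}} + \frac{21438}{-6434} = \frac{111}{\left(-5\right) \left(-138\right) + 50 \left(-3\right)} + \frac{21438}{-6434} = \frac{111}{690 - 150} + 21438 \left(- \frac{1}{6434}\right) = \frac{111}{540} - \frac{10719}{3217} = 111 \cdot \frac{1}{540} - \frac{10719}{3217} = \frac{37}{180} - \frac{10719}{3217} = - \frac{1810391}{579060}$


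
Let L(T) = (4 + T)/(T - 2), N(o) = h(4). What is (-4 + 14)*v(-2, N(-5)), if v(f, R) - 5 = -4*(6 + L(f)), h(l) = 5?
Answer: -170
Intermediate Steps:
N(o) = 5
L(T) = (4 + T)/(-2 + T)
v(f, R) = -19 - 4*(4 + f)/(-2 + f) (v(f, R) = 5 - 4*(6 + (4 + f)/(-2 + f)) = 5 + (-24 - 4*(4 + f)/(-2 + f)) = -19 - 4*(4 + f)/(-2 + f))
(-4 + 14)*v(-2, N(-5)) = (-4 + 14)*((22 - 23*(-2))/(-2 - 2)) = 10*((22 + 46)/(-4)) = 10*(-¼*68) = 10*(-17) = -170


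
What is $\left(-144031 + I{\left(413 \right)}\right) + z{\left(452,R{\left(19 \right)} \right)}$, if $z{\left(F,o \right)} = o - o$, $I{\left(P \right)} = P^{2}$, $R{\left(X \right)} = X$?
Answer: $26538$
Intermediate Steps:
$z{\left(F,o \right)} = 0$
$\left(-144031 + I{\left(413 \right)}\right) + z{\left(452,R{\left(19 \right)} \right)} = \left(-144031 + 413^{2}\right) + 0 = \left(-144031 + 170569\right) + 0 = 26538 + 0 = 26538$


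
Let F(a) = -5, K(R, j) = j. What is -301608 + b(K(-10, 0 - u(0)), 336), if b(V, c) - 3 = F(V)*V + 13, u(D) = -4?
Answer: -301612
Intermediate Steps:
b(V, c) = 16 - 5*V (b(V, c) = 3 + (-5*V + 13) = 3 + (13 - 5*V) = 16 - 5*V)
-301608 + b(K(-10, 0 - u(0)), 336) = -301608 + (16 - 5*(0 - 1*(-4))) = -301608 + (16 - 5*(0 + 4)) = -301608 + (16 - 5*4) = -301608 + (16 - 20) = -301608 - 4 = -301612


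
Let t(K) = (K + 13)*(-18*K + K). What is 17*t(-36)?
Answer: -239292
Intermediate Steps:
t(K) = -17*K*(13 + K) (t(K) = (13 + K)*(-17*K) = -17*K*(13 + K))
17*t(-36) = 17*(-17*(-36)*(13 - 36)) = 17*(-17*(-36)*(-23)) = 17*(-14076) = -239292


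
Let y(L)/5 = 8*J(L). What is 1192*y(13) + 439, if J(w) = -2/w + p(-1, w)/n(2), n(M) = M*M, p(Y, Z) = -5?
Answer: -864453/13 ≈ -66496.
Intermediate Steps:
n(M) = M**2
J(w) = -5/4 - 2/w (J(w) = -2/w - 5/(2**2) = -2/w - 5/4 = -5/4 - 2/w)
y(L) = -50 - 80/L (y(L) = 5*(8*(-5/4 - 2/L)) = 5*(-10 - 16/L) = -50 - 80/L)
1192*y(13) + 439 = 1192*(-50 - 80/13) + 439 = 1192*(-730/13) + 439 = -870160/13 + 439 = -864453/13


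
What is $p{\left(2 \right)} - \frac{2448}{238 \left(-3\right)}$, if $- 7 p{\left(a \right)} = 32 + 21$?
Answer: $- \frac{29}{7} \approx -4.1429$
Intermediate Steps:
$p{\left(a \right)} = - \frac{53}{7}$ ($p{\left(a \right)} = - \frac{32 + 21}{7} = \left(- \frac{1}{7}\right) 53 = - \frac{53}{7}$)
$p{\left(2 \right)} - \frac{2448}{238 \left(-3\right)} = - \frac{53}{7} - \frac{2448}{238 \left(-3\right)} = - \frac{53}{7} - \frac{2448}{-714} = - \frac{53}{7} - - \frac{24}{7} = - \frac{53}{7} + \frac{24}{7} = - \frac{29}{7}$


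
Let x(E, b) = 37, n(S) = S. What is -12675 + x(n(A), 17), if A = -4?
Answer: -12638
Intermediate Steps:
-12675 + x(n(A), 17) = -12675 + 37 = -12638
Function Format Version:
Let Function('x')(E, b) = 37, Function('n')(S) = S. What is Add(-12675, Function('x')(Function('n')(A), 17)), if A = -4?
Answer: -12638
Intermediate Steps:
Add(-12675, Function('x')(Function('n')(A), 17)) = Add(-12675, 37) = -12638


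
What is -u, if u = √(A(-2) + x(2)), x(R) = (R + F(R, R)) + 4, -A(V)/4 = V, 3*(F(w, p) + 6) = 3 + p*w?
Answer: -√93/3 ≈ -3.2146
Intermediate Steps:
F(w, p) = -5 + p*w/3 (F(w, p) = -6 + (3 + p*w)/3 = -6 + (1 + p*w/3) = -5 + p*w/3)
A(V) = -4*V
x(R) = -1 + R + R²/3 (x(R) = (R + (-5 + R*R/3)) + 4 = (R + (-5 + R²/3)) + 4 = (-5 + R + R²/3) + 4 = -1 + R + R²/3)
u = √93/3 (u = √(-4*(-2) + (-1 + 2 + (⅓)*2²)) = √(8 + (-1 + 2 + (⅓)*4)) = √(8 + (-1 + 2 + 4/3)) = √(8 + 7/3) = √(31/3) = √93/3 ≈ 3.2146)
-u = -√93/3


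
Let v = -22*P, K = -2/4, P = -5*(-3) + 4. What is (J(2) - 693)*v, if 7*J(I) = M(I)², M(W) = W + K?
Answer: 4053555/14 ≈ 2.8954e+5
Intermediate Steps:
P = 19 (P = 15 + 4 = 19)
K = -½ (K = -2*¼ = -½ ≈ -0.50000)
v = -418 (v = -22*19 = -418)
M(W) = -½ + W (M(W) = W - ½ = -½ + W)
J(I) = (-½ + I)²/7
(J(2) - 693)*v = ((-1 + 2*2)²/28 - 693)*(-418) = ((-1 + 4)²/28 - 693)*(-418) = ((1/28)*3² - 693)*(-418) = ((1/28)*9 - 693)*(-418) = (9/28 - 693)*(-418) = -19395/28*(-418) = 4053555/14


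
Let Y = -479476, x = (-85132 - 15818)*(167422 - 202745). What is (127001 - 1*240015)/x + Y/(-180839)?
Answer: 854861170835927/322422993448575 ≈ 2.6514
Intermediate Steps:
x = 3565856850 (x = -100950*(-35323) = 3565856850)
(127001 - 1*240015)/x + Y/(-180839) = (127001 - 1*240015)/3565856850 - 479476/(-180839) = (127001 - 240015)*(1/3565856850) - 479476*(-1/180839) = -113014*1/3565856850 + 479476/180839 = -56507/1782928425 + 479476/180839 = 854861170835927/322422993448575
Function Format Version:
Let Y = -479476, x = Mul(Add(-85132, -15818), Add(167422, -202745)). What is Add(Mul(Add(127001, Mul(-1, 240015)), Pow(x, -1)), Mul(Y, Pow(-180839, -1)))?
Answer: Rational(854861170835927, 322422993448575) ≈ 2.6514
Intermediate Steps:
x = 3565856850 (x = Mul(-100950, -35323) = 3565856850)
Add(Mul(Add(127001, Mul(-1, 240015)), Pow(x, -1)), Mul(Y, Pow(-180839, -1))) = Add(Mul(Add(127001, Mul(-1, 240015)), Pow(3565856850, -1)), Mul(-479476, Pow(-180839, -1))) = Add(Mul(Add(127001, -240015), Rational(1, 3565856850)), Mul(-479476, Rational(-1, 180839))) = Add(Mul(-113014, Rational(1, 3565856850)), Rational(479476, 180839)) = Add(Rational(-56507, 1782928425), Rational(479476, 180839)) = Rational(854861170835927, 322422993448575)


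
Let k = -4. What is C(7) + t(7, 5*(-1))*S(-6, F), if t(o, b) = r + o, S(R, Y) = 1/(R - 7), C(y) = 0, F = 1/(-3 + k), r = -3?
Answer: -4/13 ≈ -0.30769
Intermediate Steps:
F = -1/7 (F = 1/(-3 - 4) = 1/(-7) = -1/7 ≈ -0.14286)
S(R, Y) = 1/(-7 + R)
t(o, b) = -3 + o
C(7) + t(7, 5*(-1))*S(-6, F) = 0 + (-3 + 7)/(-7 - 6) = 0 + 4/(-13) = 0 + 4*(-1/13) = 0 - 4/13 = -4/13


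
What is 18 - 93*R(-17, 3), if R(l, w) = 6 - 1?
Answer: -447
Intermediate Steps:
R(l, w) = 5
18 - 93*R(-17, 3) = 18 - 93*5 = 18 - 465 = -447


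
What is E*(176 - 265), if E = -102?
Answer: 9078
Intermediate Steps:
E*(176 - 265) = -102*(176 - 265) = -102*(-89) = 9078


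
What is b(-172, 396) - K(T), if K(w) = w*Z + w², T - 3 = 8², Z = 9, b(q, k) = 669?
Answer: -4423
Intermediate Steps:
T = 67 (T = 3 + 8² = 3 + 64 = 67)
K(w) = w² + 9*w (K(w) = w*9 + w² = 9*w + w² = w² + 9*w)
b(-172, 396) - K(T) = 669 - 67*(9 + 67) = 669 - 67*76 = 669 - 1*5092 = 669 - 5092 = -4423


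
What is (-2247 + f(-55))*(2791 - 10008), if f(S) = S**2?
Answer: -5614826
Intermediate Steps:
(-2247 + f(-55))*(2791 - 10008) = (-2247 + (-55)**2)*(2791 - 10008) = (-2247 + 3025)*(-7217) = 778*(-7217) = -5614826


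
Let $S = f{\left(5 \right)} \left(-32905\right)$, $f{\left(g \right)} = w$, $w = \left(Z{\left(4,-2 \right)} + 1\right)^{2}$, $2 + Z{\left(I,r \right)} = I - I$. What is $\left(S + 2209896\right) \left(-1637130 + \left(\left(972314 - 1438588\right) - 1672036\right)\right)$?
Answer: $-8219098901040$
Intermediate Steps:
$Z{\left(I,r \right)} = -2$ ($Z{\left(I,r \right)} = -2 + \left(I - I\right) = -2 + 0 = -2$)
$w = 1$ ($w = \left(-2 + 1\right)^{2} = \left(-1\right)^{2} = 1$)
$f{\left(g \right)} = 1$
$S = -32905$ ($S = 1 \left(-32905\right) = -32905$)
$\left(S + 2209896\right) \left(-1637130 + \left(\left(972314 - 1438588\right) - 1672036\right)\right) = \left(-32905 + 2209896\right) \left(-1637130 + \left(\left(972314 - 1438588\right) - 1672036\right)\right) = 2176991 \left(-1637130 - 2138310\right) = 2176991 \left(-3775440\right) = -8219098901040$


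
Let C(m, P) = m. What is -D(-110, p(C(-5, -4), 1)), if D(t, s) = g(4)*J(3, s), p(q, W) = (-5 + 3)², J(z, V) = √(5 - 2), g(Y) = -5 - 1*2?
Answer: 7*√3 ≈ 12.124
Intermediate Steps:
g(Y) = -7 (g(Y) = -5 - 2 = -7)
J(z, V) = √3
p(q, W) = 4 (p(q, W) = (-2)² = 4)
D(t, s) = -7*√3
-D(-110, p(C(-5, -4), 1)) = -(-7)*√3 = 7*√3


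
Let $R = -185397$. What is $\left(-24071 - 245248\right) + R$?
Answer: $-454716$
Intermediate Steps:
$\left(-24071 - 245248\right) + R = \left(-24071 - 245248\right) - 185397 = -269319 - 185397 = -454716$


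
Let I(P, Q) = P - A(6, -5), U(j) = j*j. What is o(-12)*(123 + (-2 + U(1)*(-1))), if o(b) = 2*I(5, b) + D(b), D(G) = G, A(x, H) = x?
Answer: -1680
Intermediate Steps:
U(j) = j²
I(P, Q) = -6 + P (I(P, Q) = P - 1*6 = P - 6 = -6 + P)
o(b) = -2 + b (o(b) = 2*(-6 + 5) + b = 2*(-1) + b = -2 + b)
o(-12)*(123 + (-2 + U(1)*(-1))) = (-2 - 12)*(123 + (-2 + 1²*(-1))) = -14*(123 + (-2 + 1*(-1))) = -14*(123 + (-2 - 1)) = -14*(123 - 3) = -14*120 = -1680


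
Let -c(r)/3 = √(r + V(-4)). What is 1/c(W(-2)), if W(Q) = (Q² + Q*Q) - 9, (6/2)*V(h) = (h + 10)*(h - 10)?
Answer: I*√29/87 ≈ 0.061898*I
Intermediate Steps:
V(h) = (-10 + h)*(10 + h)/3 (V(h) = ((h + 10)*(h - 10))/3 = ((10 + h)*(-10 + h))/3 = ((-10 + h)*(10 + h))/3 = (-10 + h)*(10 + h)/3)
W(Q) = -9 + 2*Q² (W(Q) = (Q² + Q²) - 9 = 2*Q² - 9 = -9 + 2*Q²)
c(r) = -3*√(-28 + r) (c(r) = -3*√(r + (-100/3 + (⅓)*(-4)²)) = -3*√(r + (-100/3 + (⅓)*16)) = -3*√(r + (-100/3 + 16/3)) = -3*√(r - 28) = -3*√(-28 + r))
1/c(W(-2)) = 1/(-3*√(-28 + (-9 + 2*(-2)²))) = 1/(-3*√(-28 + (-9 + 2*4))) = 1/(-3*√(-28 + (-9 + 8))) = 1/(-3*√(-28 - 1)) = 1/(-3*I*√29) = I*√29/87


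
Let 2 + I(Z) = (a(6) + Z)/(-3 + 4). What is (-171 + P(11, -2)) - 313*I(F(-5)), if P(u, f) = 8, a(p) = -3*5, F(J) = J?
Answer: 6723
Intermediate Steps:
a(p) = -15
I(Z) = -17 + Z (I(Z) = -2 + (-15 + Z)/(-3 + 4) = -2 + (-15 + Z)/1 = -2 + (-15 + Z)*1 = -2 + (-15 + Z) = -17 + Z)
(-171 + P(11, -2)) - 313*I(F(-5)) = (-171 + 8) - 313*(-17 - 5) = -163 - 313*(-22) = -163 + 6886 = 6723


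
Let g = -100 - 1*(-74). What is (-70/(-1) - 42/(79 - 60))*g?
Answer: -33488/19 ≈ -1762.5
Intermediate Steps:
g = -26 (g = -100 + 74 = -26)
(-70/(-1) - 42/(79 - 60))*g = (-70/(-1) - 42/(79 - 60))*(-26) = (-70*(-1) - 42/19)*(-26) = (70 - 42*1/19)*(-26) = (70 - 42/19)*(-26) = (1288/19)*(-26) = -33488/19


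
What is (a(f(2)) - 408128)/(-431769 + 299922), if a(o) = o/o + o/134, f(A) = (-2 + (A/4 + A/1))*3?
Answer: 109378033/35334996 ≈ 3.0955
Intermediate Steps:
f(A) = -6 + 15*A/4 (f(A) = (-2 + (A*(¼) + A*1))*3 = (-2 + (A/4 + A))*3 = (-2 + 5*A/4)*3 = -6 + 15*A/4)
a(o) = 1 + o/134 (a(o) = 1 + o*(1/134) = 1 + o/134)
(a(f(2)) - 408128)/(-431769 + 299922) = ((1 + (-6 + (15/4)*2)/134) - 408128)/(-431769 + 299922) = ((1 + (-6 + 15/2)/134) - 408128)/(-131847) = ((1 + (1/134)*(3/2)) - 408128)*(-1/131847) = ((1 + 3/268) - 408128)*(-1/131847) = (271/268 - 408128)*(-1/131847) = -109378033/268*(-1/131847) = 109378033/35334996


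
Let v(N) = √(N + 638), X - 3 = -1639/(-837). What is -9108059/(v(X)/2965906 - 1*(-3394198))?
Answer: -2994950434378774066738566174/1116094524032789662405112147 + 40520470254681*√12512127/21205795956623003585697130793 ≈ -2.6834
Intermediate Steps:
X = 4150/837 (X = 3 - 1639/(-837) = 3 - 1639*(-1/837) = 3 + 1639/837 = 4150/837 ≈ 4.9582)
v(N) = √(638 + N)
-9108059/(v(X)/2965906 - 1*(-3394198)) = -9108059/(√(638 + 4150/837)/2965906 - 1*(-3394198)) = -9108059/(√(538156/837)*(1/2965906) + 3394198) = -9108059/((2*√12512127/279)*(1/2965906) + 3394198) = -9108059/(√12512127/413743887 + 3394198) = -9108059/(3394198 + √12512127/413743887)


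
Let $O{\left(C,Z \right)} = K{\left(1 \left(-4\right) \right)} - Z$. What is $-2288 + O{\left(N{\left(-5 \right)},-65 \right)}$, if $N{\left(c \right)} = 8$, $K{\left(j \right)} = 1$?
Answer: $-2222$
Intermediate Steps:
$O{\left(C,Z \right)} = 1 - Z$
$-2288 + O{\left(N{\left(-5 \right)},-65 \right)} = -2288 + \left(1 - -65\right) = -2288 + \left(1 + 65\right) = -2288 + 66 = -2222$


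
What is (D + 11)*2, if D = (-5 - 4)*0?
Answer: 22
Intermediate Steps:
D = 0 (D = -9*0 = 0)
(D + 11)*2 = (0 + 11)*2 = 11*2 = 22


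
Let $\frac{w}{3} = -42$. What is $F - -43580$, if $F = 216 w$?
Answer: $16364$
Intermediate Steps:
$w = -126$ ($w = 3 \left(-42\right) = -126$)
$F = -27216$ ($F = 216 \left(-126\right) = -27216$)
$F - -43580 = -27216 - -43580 = -27216 + 43580 = 16364$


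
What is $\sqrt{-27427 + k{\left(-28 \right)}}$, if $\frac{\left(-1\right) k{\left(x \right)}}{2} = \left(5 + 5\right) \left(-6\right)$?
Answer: $i \sqrt{27307} \approx 165.25 i$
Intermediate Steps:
$k{\left(x \right)} = 120$ ($k{\left(x \right)} = - 2 \left(5 + 5\right) \left(-6\right) = - 2 \cdot 10 \left(-6\right) = \left(-2\right) \left(-60\right) = 120$)
$\sqrt{-27427 + k{\left(-28 \right)}} = \sqrt{-27427 + 120} = \sqrt{-27307} = i \sqrt{27307}$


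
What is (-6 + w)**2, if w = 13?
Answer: 49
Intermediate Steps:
(-6 + w)**2 = (-6 + 13)**2 = 7**2 = 49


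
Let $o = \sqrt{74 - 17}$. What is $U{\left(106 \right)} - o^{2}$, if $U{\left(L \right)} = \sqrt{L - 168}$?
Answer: $-57 + i \sqrt{62} \approx -57.0 + 7.874 i$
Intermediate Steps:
$U{\left(L \right)} = \sqrt{-168 + L}$
$o = \sqrt{57} \approx 7.5498$
$U{\left(106 \right)} - o^{2} = \sqrt{-168 + 106} - \left(\sqrt{57}\right)^{2} = \sqrt{-62} - 57 = i \sqrt{62} - 57 = -57 + i \sqrt{62}$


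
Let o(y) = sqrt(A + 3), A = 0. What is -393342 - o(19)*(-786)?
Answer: -393342 + 786*sqrt(3) ≈ -3.9198e+5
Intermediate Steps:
o(y) = sqrt(3) (o(y) = sqrt(0 + 3) = sqrt(3))
-393342 - o(19)*(-786) = -393342 - sqrt(3)*(-786) = -393342 - (-786)*sqrt(3) = -393342 + 786*sqrt(3)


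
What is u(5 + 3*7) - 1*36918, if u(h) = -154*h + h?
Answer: -40896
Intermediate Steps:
u(h) = -153*h
u(5 + 3*7) - 1*36918 = -153*(5 + 3*7) - 1*36918 = -153*(5 + 21) - 36918 = -153*26 - 36918 = -3978 - 36918 = -40896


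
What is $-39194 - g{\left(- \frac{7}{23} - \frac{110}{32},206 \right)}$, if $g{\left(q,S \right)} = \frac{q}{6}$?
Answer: $- \frac{28846325}{736} \approx -39193.0$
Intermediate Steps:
$g{\left(q,S \right)} = \frac{q}{6}$ ($g{\left(q,S \right)} = q \frac{1}{6} = \frac{q}{6}$)
$-39194 - g{\left(- \frac{7}{23} - \frac{110}{32},206 \right)} = -39194 - \frac{- \frac{7}{23} - \frac{110}{32}}{6} = -39194 - \frac{\left(-7\right) \frac{1}{23} - \frac{55}{16}}{6} = -39194 - \frac{- \frac{7}{23} - \frac{55}{16}}{6} = -39194 - \frac{1}{6} \left(- \frac{1377}{368}\right) = -39194 - - \frac{459}{736} = -39194 + \frac{459}{736} = - \frac{28846325}{736}$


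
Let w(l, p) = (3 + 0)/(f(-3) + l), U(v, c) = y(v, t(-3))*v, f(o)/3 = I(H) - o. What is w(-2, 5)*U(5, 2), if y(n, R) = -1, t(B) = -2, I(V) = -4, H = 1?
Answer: 3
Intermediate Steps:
f(o) = -12 - 3*o (f(o) = 3*(-4 - o) = -12 - 3*o)
U(v, c) = -v
w(l, p) = 3/(-3 + l) (w(l, p) = (3 + 0)/((-12 - 3*(-3)) + l) = 3/((-12 + 9) + l) = 3/(-3 + l))
w(-2, 5)*U(5, 2) = (3/(-3 - 2))*(-1*5) = (3/(-5))*(-5) = (3*(-1/5))*(-5) = -3/5*(-5) = 3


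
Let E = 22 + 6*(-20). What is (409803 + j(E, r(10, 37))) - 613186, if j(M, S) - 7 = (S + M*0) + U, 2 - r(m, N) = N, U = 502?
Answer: -202909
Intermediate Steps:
r(m, N) = 2 - N
E = -98 (E = 22 - 120 = -98)
j(M, S) = 509 + S (j(M, S) = 7 + ((S + M*0) + 502) = 7 + ((S + 0) + 502) = 7 + (S + 502) = 7 + (502 + S) = 509 + S)
(409803 + j(E, r(10, 37))) - 613186 = (409803 + (509 + (2 - 1*37))) - 613186 = (409803 + (509 + (2 - 37))) - 613186 = (409803 + (509 - 35)) - 613186 = (409803 + 474) - 613186 = 410277 - 613186 = -202909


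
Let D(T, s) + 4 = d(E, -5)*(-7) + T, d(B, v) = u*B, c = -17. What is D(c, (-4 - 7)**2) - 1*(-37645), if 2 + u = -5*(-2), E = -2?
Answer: 37736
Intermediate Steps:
u = 8 (u = -2 - 5*(-2) = -2 + 10 = 8)
d(B, v) = 8*B
D(T, s) = 108 + T (D(T, s) = -4 + ((8*(-2))*(-7) + T) = -4 + (-16*(-7) + T) = -4 + (112 + T) = 108 + T)
D(c, (-4 - 7)**2) - 1*(-37645) = (108 - 17) - 1*(-37645) = 91 + 37645 = 37736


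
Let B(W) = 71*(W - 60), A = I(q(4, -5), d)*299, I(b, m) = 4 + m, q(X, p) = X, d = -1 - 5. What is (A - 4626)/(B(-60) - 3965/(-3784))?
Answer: 19767616/32235715 ≈ 0.61322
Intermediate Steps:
d = -6
A = -598 (A = (4 - 6)*299 = -2*299 = -598)
B(W) = -4260 + 71*W (B(W) = 71*(-60 + W) = -4260 + 71*W)
(A - 4626)/(B(-60) - 3965/(-3784)) = (-598 - 4626)/((-4260 + 71*(-60)) - 3965/(-3784)) = -5224/((-4260 - 4260) - 3965*(-1/3784)) = -5224/(-8520 + 3965/3784) = -5224/(-32235715/3784) = -5224*(-3784/32235715) = 19767616/32235715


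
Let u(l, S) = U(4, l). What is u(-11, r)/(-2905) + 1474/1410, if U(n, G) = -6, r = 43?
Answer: 429043/409605 ≈ 1.0475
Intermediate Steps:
u(l, S) = -6
u(-11, r)/(-2905) + 1474/1410 = -6/(-2905) + 1474/1410 = -6*(-1/2905) + 1474*(1/1410) = 6/2905 + 737/705 = 429043/409605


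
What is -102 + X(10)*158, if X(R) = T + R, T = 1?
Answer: 1636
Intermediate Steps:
X(R) = 1 + R
-102 + X(10)*158 = -102 + (1 + 10)*158 = -102 + 11*158 = -102 + 1738 = 1636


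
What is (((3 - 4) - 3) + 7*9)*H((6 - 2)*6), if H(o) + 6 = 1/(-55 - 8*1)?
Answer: -22361/63 ≈ -354.94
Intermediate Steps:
H(o) = -379/63 (H(o) = -6 + 1/(-55 - 8*1) = -6 + 1/(-55 - 8) = -6 + 1/(-63) = -6 - 1/63 = -379/63)
(((3 - 4) - 3) + 7*9)*H((6 - 2)*6) = (((3 - 4) - 3) + 7*9)*(-379/63) = ((-1 - 3) + 63)*(-379/63) = (-4 + 63)*(-379/63) = 59*(-379/63) = -22361/63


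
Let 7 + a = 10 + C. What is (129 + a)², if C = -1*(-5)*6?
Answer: 26244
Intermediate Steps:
C = 30 (C = 5*6 = 30)
a = 33 (a = -7 + (10 + 30) = -7 + 40 = 33)
(129 + a)² = (129 + 33)² = 162² = 26244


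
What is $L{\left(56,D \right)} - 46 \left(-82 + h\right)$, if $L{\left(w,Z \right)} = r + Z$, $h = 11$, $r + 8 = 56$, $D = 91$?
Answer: $3405$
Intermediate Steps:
$r = 48$ ($r = -8 + 56 = 48$)
$L{\left(w,Z \right)} = 48 + Z$
$L{\left(56,D \right)} - 46 \left(-82 + h\right) = \left(48 + 91\right) - 46 \left(-82 + 11\right) = 139 - -3266 = 139 + 3266 = 3405$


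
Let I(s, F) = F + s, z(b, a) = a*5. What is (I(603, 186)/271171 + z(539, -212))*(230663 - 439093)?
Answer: 59911217370530/271171 ≈ 2.2094e+8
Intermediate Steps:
z(b, a) = 5*a
(I(603, 186)/271171 + z(539, -212))*(230663 - 439093) = ((186 + 603)/271171 + 5*(-212))*(230663 - 439093) = (789*(1/271171) - 1060)*(-208430) = (789/271171 - 1060)*(-208430) = -287440471/271171*(-208430) = 59911217370530/271171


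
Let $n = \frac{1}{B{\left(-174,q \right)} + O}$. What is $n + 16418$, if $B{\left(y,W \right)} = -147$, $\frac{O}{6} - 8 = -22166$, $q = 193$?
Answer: $\frac{2185153709}{133095} \approx 16418.0$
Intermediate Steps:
$O = -132948$ ($O = 48 + 6 \left(-22166\right) = 48 - 132996 = -132948$)
$n = - \frac{1}{133095}$ ($n = \frac{1}{-147 - 132948} = \frac{1}{-133095} = - \frac{1}{133095} \approx -7.5134 \cdot 10^{-6}$)
$n + 16418 = - \frac{1}{133095} + 16418 = \frac{2185153709}{133095}$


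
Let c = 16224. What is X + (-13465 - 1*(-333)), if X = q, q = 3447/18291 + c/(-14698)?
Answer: -588444608459/44806853 ≈ -13133.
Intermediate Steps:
q = -41014863/44806853 (q = 3447/18291 + 16224/(-14698) = 3447*(1/18291) + 16224*(-1/14698) = 1149/6097 - 8112/7349 = -41014863/44806853 ≈ -0.91537)
X = -41014863/44806853 ≈ -0.91537
X + (-13465 - 1*(-333)) = -41014863/44806853 + (-13465 - 1*(-333)) = -41014863/44806853 + (-13465 + 333) = -41014863/44806853 - 13132 = -588444608459/44806853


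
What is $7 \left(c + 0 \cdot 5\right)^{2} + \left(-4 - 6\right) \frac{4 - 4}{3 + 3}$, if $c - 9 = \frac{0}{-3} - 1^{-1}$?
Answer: $448$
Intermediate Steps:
$c = 8$ ($c = 9 + \left(\frac{0}{-3} - 1^{-1}\right) = 9 + \left(0 \left(- \frac{1}{3}\right) - 1\right) = 9 + \left(0 - 1\right) = 9 - 1 = 8$)
$7 \left(c + 0 \cdot 5\right)^{2} + \left(-4 - 6\right) \frac{4 - 4}{3 + 3} = 7 \left(8 + 0 \cdot 5\right)^{2} + \left(-4 - 6\right) \frac{4 - 4}{3 + 3} = 7 \left(8 + 0\right)^{2} - 10 \cdot \frac{0}{6} = 7 \cdot 8^{2} - 10 \cdot 0 \cdot \frac{1}{6} = 7 \cdot 64 - 0 = 448 + 0 = 448$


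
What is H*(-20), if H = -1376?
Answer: 27520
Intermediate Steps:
H*(-20) = -1376*(-20) = 27520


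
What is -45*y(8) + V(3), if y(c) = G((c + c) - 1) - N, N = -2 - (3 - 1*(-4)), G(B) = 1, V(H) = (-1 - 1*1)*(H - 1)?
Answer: -454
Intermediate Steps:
V(H) = 2 - 2*H (V(H) = (-1 - 1)*(-1 + H) = -2*(-1 + H) = 2 - 2*H)
N = -9 (N = -2 - (3 + 4) = -2 - 1*7 = -2 - 7 = -9)
y(c) = 10 (y(c) = 1 - 1*(-9) = 1 + 9 = 10)
-45*y(8) + V(3) = -45*10 + (2 - 2*3) = -450 + (2 - 6) = -450 - 4 = -454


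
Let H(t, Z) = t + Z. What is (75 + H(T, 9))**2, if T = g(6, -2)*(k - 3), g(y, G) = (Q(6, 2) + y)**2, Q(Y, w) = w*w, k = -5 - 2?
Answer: 839056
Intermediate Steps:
k = -7
Q(Y, w) = w**2
g(y, G) = (4 + y)**2 (g(y, G) = (2**2 + y)**2 = (4 + y)**2)
T = -1000 (T = (4 + 6)**2*(-7 - 3) = 10**2*(-10) = 100*(-10) = -1000)
H(t, Z) = Z + t
(75 + H(T, 9))**2 = (75 + (9 - 1000))**2 = (75 - 991)**2 = (-916)**2 = 839056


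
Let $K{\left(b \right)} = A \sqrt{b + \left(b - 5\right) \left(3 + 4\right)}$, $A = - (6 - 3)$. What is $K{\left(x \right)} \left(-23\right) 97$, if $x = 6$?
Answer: $6693 \sqrt{13} \approx 24132.0$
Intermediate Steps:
$A = -3$ ($A = \left(-1\right) 3 = -3$)
$K{\left(b \right)} = - 3 \sqrt{-35 + 8 b}$ ($K{\left(b \right)} = - 3 \sqrt{b + \left(b - 5\right) \left(3 + 4\right)} = - 3 \sqrt{b + \left(-5 + b\right) 7} = - 3 \sqrt{b + \left(-35 + 7 b\right)} = - 3 \sqrt{-35 + 8 b}$)
$K{\left(x \right)} \left(-23\right) 97 = - 3 \sqrt{-35 + 8 \cdot 6} \left(-23\right) 97 = - 3 \sqrt{-35 + 48} \left(-23\right) 97 = - 3 \sqrt{13} \left(-23\right) 97 = 69 \sqrt{13} \cdot 97 = 6693 \sqrt{13}$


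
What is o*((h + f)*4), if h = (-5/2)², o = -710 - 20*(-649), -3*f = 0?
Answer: 306750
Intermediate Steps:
f = 0 (f = -⅓*0 = 0)
o = 12270 (o = -710 + 12980 = 12270)
h = 25/4 (h = (-5*½)² = (-5/2)² = 25/4 ≈ 6.2500)
o*((h + f)*4) = 12270*((25/4 + 0)*4) = 12270*((25/4)*4) = 12270*25 = 306750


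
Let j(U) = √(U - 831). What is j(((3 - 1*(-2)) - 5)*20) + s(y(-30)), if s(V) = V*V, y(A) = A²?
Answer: 810000 + I*√831 ≈ 8.1e+5 + 28.827*I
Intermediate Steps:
j(U) = √(-831 + U)
s(V) = V²
j(((3 - 1*(-2)) - 5)*20) + s(y(-30)) = √(-831 + ((3 - 1*(-2)) - 5)*20) + ((-30)²)² = √(-831 + ((3 + 2) - 5)*20) + 900² = √(-831 + (5 - 5)*20) + 810000 = √(-831 + 0*20) + 810000 = √(-831 + 0) + 810000 = √(-831) + 810000 = I*√831 + 810000 = 810000 + I*√831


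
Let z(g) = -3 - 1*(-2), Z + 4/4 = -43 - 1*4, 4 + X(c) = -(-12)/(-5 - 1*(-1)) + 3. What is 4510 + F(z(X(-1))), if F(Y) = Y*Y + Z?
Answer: 4463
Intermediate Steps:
X(c) = -4 (X(c) = -4 + (-(-12)/(-5 - 1*(-1)) + 3) = -4 + (-(-12)/(-5 + 1) + 3) = -4 + (-(-12)/(-4) + 3) = -4 + (-(-12)*(-1)/4 + 3) = -4 + (-4*¾ + 3) = -4 + (-3 + 3) = -4 + 0 = -4)
Z = -48 (Z = -1 + (-43 - 1*4) = -1 + (-43 - 4) = -1 - 47 = -48)
z(g) = -1 (z(g) = -3 + 2 = -1)
F(Y) = -48 + Y² (F(Y) = Y*Y - 48 = Y² - 48 = -48 + Y²)
4510 + F(z(X(-1))) = 4510 + (-48 + (-1)²) = 4510 + (-48 + 1) = 4510 - 47 = 4463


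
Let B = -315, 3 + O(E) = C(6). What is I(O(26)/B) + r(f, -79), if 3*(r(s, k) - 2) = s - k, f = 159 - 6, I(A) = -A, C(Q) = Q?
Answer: 2777/35 ≈ 79.343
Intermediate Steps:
O(E) = 3 (O(E) = -3 + 6 = 3)
f = 153
r(s, k) = 2 - k/3 + s/3 (r(s, k) = 2 + (s - k)/3 = 2 + (-k/3 + s/3) = 2 - k/3 + s/3)
I(O(26)/B) + r(f, -79) = -3/(-315) + (2 - 1/3*(-79) + (1/3)*153) = -3*(-1)/315 + (2 + 79/3 + 51) = -1*(-1/105) + 238/3 = 1/105 + 238/3 = 2777/35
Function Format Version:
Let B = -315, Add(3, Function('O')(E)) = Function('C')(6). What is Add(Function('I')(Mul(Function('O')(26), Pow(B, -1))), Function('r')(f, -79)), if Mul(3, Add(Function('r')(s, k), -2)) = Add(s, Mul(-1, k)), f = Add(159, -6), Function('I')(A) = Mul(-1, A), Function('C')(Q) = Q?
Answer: Rational(2777, 35) ≈ 79.343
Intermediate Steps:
Function('O')(E) = 3 (Function('O')(E) = Add(-3, 6) = 3)
f = 153
Function('r')(s, k) = Add(2, Mul(Rational(-1, 3), k), Mul(Rational(1, 3), s)) (Function('r')(s, k) = Add(2, Mul(Rational(1, 3), Add(s, Mul(-1, k)))) = Add(2, Add(Mul(Rational(-1, 3), k), Mul(Rational(1, 3), s))) = Add(2, Mul(Rational(-1, 3), k), Mul(Rational(1, 3), s)))
Add(Function('I')(Mul(Function('O')(26), Pow(B, -1))), Function('r')(f, -79)) = Add(Mul(-1, Mul(3, Pow(-315, -1))), Add(2, Mul(Rational(-1, 3), -79), Mul(Rational(1, 3), 153))) = Add(Mul(-1, Mul(3, Rational(-1, 315))), Add(2, Rational(79, 3), 51)) = Add(Mul(-1, Rational(-1, 105)), Rational(238, 3)) = Add(Rational(1, 105), Rational(238, 3)) = Rational(2777, 35)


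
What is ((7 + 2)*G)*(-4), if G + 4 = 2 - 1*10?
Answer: 432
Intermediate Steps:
G = -12 (G = -4 + (2 - 1*10) = -4 + (2 - 10) = -4 - 8 = -12)
((7 + 2)*G)*(-4) = ((7 + 2)*(-12))*(-4) = (9*(-12))*(-4) = -108*(-4) = 432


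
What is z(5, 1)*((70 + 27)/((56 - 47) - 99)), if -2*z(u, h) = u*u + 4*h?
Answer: 2813/180 ≈ 15.628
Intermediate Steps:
z(u, h) = -2*h - u²/2 (z(u, h) = -(u*u + 4*h)/2 = -(u² + 4*h)/2 = -2*h - u²/2)
z(5, 1)*((70 + 27)/((56 - 47) - 99)) = (-2*1 - ½*5²)*((70 + 27)/((56 - 47) - 99)) = (-2 - ½*25)*(97/(9 - 99)) = (-2 - 25/2)*(97/(-90)) = -2813*(-1)/(2*90) = -29/2*(-97/90) = 2813/180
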